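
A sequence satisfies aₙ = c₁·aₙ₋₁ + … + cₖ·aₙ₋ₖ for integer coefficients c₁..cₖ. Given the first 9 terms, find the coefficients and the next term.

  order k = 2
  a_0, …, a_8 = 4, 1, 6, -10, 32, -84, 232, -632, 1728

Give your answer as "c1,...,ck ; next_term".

  a_2 = -2·1 + 2·4 = 6
  a_3 = -2·6 + 2·1 = -10
  a_4 = -2·-10 + 2·6 = 32
  a_5 = -2·32 + 2·-10 = -84
  a_6 = -2·-84 + 2·32 = 232
  a_7 = -2·232 + 2·-84 = -632
  a_8 = -2·-632 + 2·232 = 1728
  a_9 = -2·1728 + 2·-632 = -4720

-2,2 ; -4720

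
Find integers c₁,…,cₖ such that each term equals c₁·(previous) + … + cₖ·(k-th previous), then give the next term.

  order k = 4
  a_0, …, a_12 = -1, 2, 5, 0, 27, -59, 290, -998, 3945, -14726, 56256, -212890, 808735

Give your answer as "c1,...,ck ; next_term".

-3,4,4,1 ; -3067467

  a_4 = -3·0 + 4·5 + 4·2 + 1·-1 = 27
  a_5 = -3·27 + 4·0 + 4·5 + 1·2 = -59
  a_6 = -3·-59 + 4·27 + 4·0 + 1·5 = 290
  a_7 = -3·290 + 4·-59 + 4·27 + 1·0 = -998
  a_8 = -3·-998 + 4·290 + 4·-59 + 1·27 = 3945
  a_9 = -3·3945 + 4·-998 + 4·290 + 1·-59 = -14726
  a_10 = -3·-14726 + 4·3945 + 4·-998 + 1·290 = 56256
  a_11 = -3·56256 + 4·-14726 + 4·3945 + 1·-998 = -212890
  a_12 = -3·-212890 + 4·56256 + 4·-14726 + 1·3945 = 808735
  a_13 = -3·808735 + 4·-212890 + 4·56256 + 1·-14726 = -3067467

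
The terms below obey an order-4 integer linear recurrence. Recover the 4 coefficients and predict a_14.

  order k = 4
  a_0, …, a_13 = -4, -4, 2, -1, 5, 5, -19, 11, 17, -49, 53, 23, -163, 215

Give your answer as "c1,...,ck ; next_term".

-1,-2,0,-2 ; 5

  a_4 = -1·-1 + -2·2 + 0·-4 + -2·-4 = 5
  a_5 = -1·5 + -2·-1 + 0·2 + -2·-4 = 5
  a_6 = -1·5 + -2·5 + 0·-1 + -2·2 = -19
  a_7 = -1·-19 + -2·5 + 0·5 + -2·-1 = 11
  a_8 = -1·11 + -2·-19 + 0·5 + -2·5 = 17
  a_9 = -1·17 + -2·11 + 0·-19 + -2·5 = -49
  a_10 = -1·-49 + -2·17 + 0·11 + -2·-19 = 53
  a_11 = -1·53 + -2·-49 + 0·17 + -2·11 = 23
  a_12 = -1·23 + -2·53 + 0·-49 + -2·17 = -163
  a_13 = -1·-163 + -2·23 + 0·53 + -2·-49 = 215
  a_14 = -1·215 + -2·-163 + 0·23 + -2·53 = 5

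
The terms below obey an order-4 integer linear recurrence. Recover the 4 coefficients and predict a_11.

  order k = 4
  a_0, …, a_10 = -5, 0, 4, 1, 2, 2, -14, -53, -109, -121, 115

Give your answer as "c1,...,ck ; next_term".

3,-4,0,-3 ; 988

  a_4 = 3·1 + -4·4 + 0·0 + -3·-5 = 2
  a_5 = 3·2 + -4·1 + 0·4 + -3·0 = 2
  a_6 = 3·2 + -4·2 + 0·1 + -3·4 = -14
  a_7 = 3·-14 + -4·2 + 0·2 + -3·1 = -53
  a_8 = 3·-53 + -4·-14 + 0·2 + -3·2 = -109
  a_9 = 3·-109 + -4·-53 + 0·-14 + -3·2 = -121
  a_10 = 3·-121 + -4·-109 + 0·-53 + -3·-14 = 115
  a_11 = 3·115 + -4·-121 + 0·-109 + -3·-53 = 988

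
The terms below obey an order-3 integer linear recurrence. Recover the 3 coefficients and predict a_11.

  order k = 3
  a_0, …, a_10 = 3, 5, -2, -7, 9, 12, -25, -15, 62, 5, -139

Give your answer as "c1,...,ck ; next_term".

0,-2,1 ; 52

  a_3 = 0·-2 + -2·5 + 1·3 = -7
  a_4 = 0·-7 + -2·-2 + 1·5 = 9
  a_5 = 0·9 + -2·-7 + 1·-2 = 12
  a_6 = 0·12 + -2·9 + 1·-7 = -25
  a_7 = 0·-25 + -2·12 + 1·9 = -15
  a_8 = 0·-15 + -2·-25 + 1·12 = 62
  a_9 = 0·62 + -2·-15 + 1·-25 = 5
  a_10 = 0·5 + -2·62 + 1·-15 = -139
  a_11 = 0·-139 + -2·5 + 1·62 = 52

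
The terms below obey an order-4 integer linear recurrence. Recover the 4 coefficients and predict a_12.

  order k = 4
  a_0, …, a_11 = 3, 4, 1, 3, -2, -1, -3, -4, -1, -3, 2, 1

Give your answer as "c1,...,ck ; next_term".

0,1,0,-1 ; 3

  a_4 = 0·3 + 1·1 + 0·4 + -1·3 = -2
  a_5 = 0·-2 + 1·3 + 0·1 + -1·4 = -1
  a_6 = 0·-1 + 1·-2 + 0·3 + -1·1 = -3
  a_7 = 0·-3 + 1·-1 + 0·-2 + -1·3 = -4
  a_8 = 0·-4 + 1·-3 + 0·-1 + -1·-2 = -1
  a_9 = 0·-1 + 1·-4 + 0·-3 + -1·-1 = -3
  a_10 = 0·-3 + 1·-1 + 0·-4 + -1·-3 = 2
  a_11 = 0·2 + 1·-3 + 0·-1 + -1·-4 = 1
  a_12 = 0·1 + 1·2 + 0·-3 + -1·-1 = 3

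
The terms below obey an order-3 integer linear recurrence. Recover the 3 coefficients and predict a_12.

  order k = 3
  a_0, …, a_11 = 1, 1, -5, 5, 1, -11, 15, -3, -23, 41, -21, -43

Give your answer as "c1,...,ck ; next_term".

-1,-1,1 ; 105

  a_3 = -1·-5 + -1·1 + 1·1 = 5
  a_4 = -1·5 + -1·-5 + 1·1 = 1
  a_5 = -1·1 + -1·5 + 1·-5 = -11
  a_6 = -1·-11 + -1·1 + 1·5 = 15
  a_7 = -1·15 + -1·-11 + 1·1 = -3
  a_8 = -1·-3 + -1·15 + 1·-11 = -23
  a_9 = -1·-23 + -1·-3 + 1·15 = 41
  a_10 = -1·41 + -1·-23 + 1·-3 = -21
  a_11 = -1·-21 + -1·41 + 1·-23 = -43
  a_12 = -1·-43 + -1·-21 + 1·41 = 105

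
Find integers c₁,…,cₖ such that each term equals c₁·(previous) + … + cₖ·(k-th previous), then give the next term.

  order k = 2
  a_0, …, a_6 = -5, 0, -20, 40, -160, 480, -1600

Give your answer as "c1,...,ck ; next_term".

-2,4 ; 5120

  a_2 = -2·0 + 4·-5 = -20
  a_3 = -2·-20 + 4·0 = 40
  a_4 = -2·40 + 4·-20 = -160
  a_5 = -2·-160 + 4·40 = 480
  a_6 = -2·480 + 4·-160 = -1600
  a_7 = -2·-1600 + 4·480 = 5120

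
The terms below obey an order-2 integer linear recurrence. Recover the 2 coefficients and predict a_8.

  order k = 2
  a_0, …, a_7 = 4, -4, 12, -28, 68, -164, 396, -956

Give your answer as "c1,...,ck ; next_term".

  a_2 = -2·-4 + 1·4 = 12
  a_3 = -2·12 + 1·-4 = -28
  a_4 = -2·-28 + 1·12 = 68
  a_5 = -2·68 + 1·-28 = -164
  a_6 = -2·-164 + 1·68 = 396
  a_7 = -2·396 + 1·-164 = -956
  a_8 = -2·-956 + 1·396 = 2308

-2,1 ; 2308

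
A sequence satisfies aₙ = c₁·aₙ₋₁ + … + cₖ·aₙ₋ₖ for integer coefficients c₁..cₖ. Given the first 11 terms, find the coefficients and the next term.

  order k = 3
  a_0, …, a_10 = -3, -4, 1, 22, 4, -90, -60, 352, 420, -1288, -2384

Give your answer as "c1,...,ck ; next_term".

0,-4,-2 ; 4312

  a_3 = 0·1 + -4·-4 + -2·-3 = 22
  a_4 = 0·22 + -4·1 + -2·-4 = 4
  a_5 = 0·4 + -4·22 + -2·1 = -90
  a_6 = 0·-90 + -4·4 + -2·22 = -60
  a_7 = 0·-60 + -4·-90 + -2·4 = 352
  a_8 = 0·352 + -4·-60 + -2·-90 = 420
  a_9 = 0·420 + -4·352 + -2·-60 = -1288
  a_10 = 0·-1288 + -4·420 + -2·352 = -2384
  a_11 = 0·-2384 + -4·-1288 + -2·420 = 4312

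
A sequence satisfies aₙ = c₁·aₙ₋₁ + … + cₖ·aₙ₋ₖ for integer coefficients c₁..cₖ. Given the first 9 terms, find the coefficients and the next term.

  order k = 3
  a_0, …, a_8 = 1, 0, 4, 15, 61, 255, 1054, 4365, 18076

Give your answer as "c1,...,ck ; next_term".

3,4,3 ; 74850

  a_3 = 3·4 + 4·0 + 3·1 = 15
  a_4 = 3·15 + 4·4 + 3·0 = 61
  a_5 = 3·61 + 4·15 + 3·4 = 255
  a_6 = 3·255 + 4·61 + 3·15 = 1054
  a_7 = 3·1054 + 4·255 + 3·61 = 4365
  a_8 = 3·4365 + 4·1054 + 3·255 = 18076
  a_9 = 3·18076 + 4·4365 + 3·1054 = 74850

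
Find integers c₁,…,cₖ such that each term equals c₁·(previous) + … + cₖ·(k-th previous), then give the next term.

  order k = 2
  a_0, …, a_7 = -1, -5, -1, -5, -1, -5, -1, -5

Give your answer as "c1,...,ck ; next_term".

0,1 ; -1

  a_2 = 0·-5 + 1·-1 = -1
  a_3 = 0·-1 + 1·-5 = -5
  a_4 = 0·-5 + 1·-1 = -1
  a_5 = 0·-1 + 1·-5 = -5
  a_6 = 0·-5 + 1·-1 = -1
  a_7 = 0·-1 + 1·-5 = -5
  a_8 = 0·-5 + 1·-1 = -1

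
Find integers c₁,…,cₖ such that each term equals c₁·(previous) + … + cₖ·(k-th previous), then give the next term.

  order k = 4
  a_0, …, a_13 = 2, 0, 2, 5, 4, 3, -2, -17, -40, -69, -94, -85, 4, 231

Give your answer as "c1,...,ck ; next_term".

2,-1,0,-2 ; 646

  a_4 = 2·5 + -1·2 + 0·0 + -2·2 = 4
  a_5 = 2·4 + -1·5 + 0·2 + -2·0 = 3
  a_6 = 2·3 + -1·4 + 0·5 + -2·2 = -2
  a_7 = 2·-2 + -1·3 + 0·4 + -2·5 = -17
  a_8 = 2·-17 + -1·-2 + 0·3 + -2·4 = -40
  a_9 = 2·-40 + -1·-17 + 0·-2 + -2·3 = -69
  a_10 = 2·-69 + -1·-40 + 0·-17 + -2·-2 = -94
  a_11 = 2·-94 + -1·-69 + 0·-40 + -2·-17 = -85
  a_12 = 2·-85 + -1·-94 + 0·-69 + -2·-40 = 4
  a_13 = 2·4 + -1·-85 + 0·-94 + -2·-69 = 231
  a_14 = 2·231 + -1·4 + 0·-85 + -2·-94 = 646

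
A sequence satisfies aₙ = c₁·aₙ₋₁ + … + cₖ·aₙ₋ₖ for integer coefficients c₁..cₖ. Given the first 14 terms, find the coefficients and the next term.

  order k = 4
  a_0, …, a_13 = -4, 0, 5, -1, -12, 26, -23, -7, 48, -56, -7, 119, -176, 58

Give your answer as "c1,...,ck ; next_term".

  a_4 = -2·-1 + -2·5 + 0·0 + 1·-4 = -12
  a_5 = -2·-12 + -2·-1 + 0·5 + 1·0 = 26
  a_6 = -2·26 + -2·-12 + 0·-1 + 1·5 = -23
  a_7 = -2·-23 + -2·26 + 0·-12 + 1·-1 = -7
  a_8 = -2·-7 + -2·-23 + 0·26 + 1·-12 = 48
  a_9 = -2·48 + -2·-7 + 0·-23 + 1·26 = -56
  a_10 = -2·-56 + -2·48 + 0·-7 + 1·-23 = -7
  a_11 = -2·-7 + -2·-56 + 0·48 + 1·-7 = 119
  a_12 = -2·119 + -2·-7 + 0·-56 + 1·48 = -176
  a_13 = -2·-176 + -2·119 + 0·-7 + 1·-56 = 58
  a_14 = -2·58 + -2·-176 + 0·119 + 1·-7 = 229

-2,-2,0,1 ; 229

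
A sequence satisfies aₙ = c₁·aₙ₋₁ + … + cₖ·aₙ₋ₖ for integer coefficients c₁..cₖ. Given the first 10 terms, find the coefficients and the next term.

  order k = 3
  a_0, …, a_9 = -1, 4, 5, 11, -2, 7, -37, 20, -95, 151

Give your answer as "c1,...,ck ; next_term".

  a_3 = 0·5 + 2·4 + -3·-1 = 11
  a_4 = 0·11 + 2·5 + -3·4 = -2
  a_5 = 0·-2 + 2·11 + -3·5 = 7
  a_6 = 0·7 + 2·-2 + -3·11 = -37
  a_7 = 0·-37 + 2·7 + -3·-2 = 20
  a_8 = 0·20 + 2·-37 + -3·7 = -95
  a_9 = 0·-95 + 2·20 + -3·-37 = 151
  a_10 = 0·151 + 2·-95 + -3·20 = -250

0,2,-3 ; -250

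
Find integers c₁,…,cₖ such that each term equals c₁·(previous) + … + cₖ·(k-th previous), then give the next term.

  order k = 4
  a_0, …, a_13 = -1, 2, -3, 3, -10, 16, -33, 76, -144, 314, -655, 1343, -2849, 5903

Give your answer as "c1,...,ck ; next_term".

-1,2,-2,-3 ; -12322

  a_4 = -1·3 + 2·-3 + -2·2 + -3·-1 = -10
  a_5 = -1·-10 + 2·3 + -2·-3 + -3·2 = 16
  a_6 = -1·16 + 2·-10 + -2·3 + -3·-3 = -33
  a_7 = -1·-33 + 2·16 + -2·-10 + -3·3 = 76
  a_8 = -1·76 + 2·-33 + -2·16 + -3·-10 = -144
  a_9 = -1·-144 + 2·76 + -2·-33 + -3·16 = 314
  a_10 = -1·314 + 2·-144 + -2·76 + -3·-33 = -655
  a_11 = -1·-655 + 2·314 + -2·-144 + -3·76 = 1343
  a_12 = -1·1343 + 2·-655 + -2·314 + -3·-144 = -2849
  a_13 = -1·-2849 + 2·1343 + -2·-655 + -3·314 = 5903
  a_14 = -1·5903 + 2·-2849 + -2·1343 + -3·-655 = -12322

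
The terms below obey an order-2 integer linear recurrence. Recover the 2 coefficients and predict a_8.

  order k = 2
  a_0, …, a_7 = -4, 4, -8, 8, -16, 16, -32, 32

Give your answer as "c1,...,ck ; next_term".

  a_2 = 0·4 + 2·-4 = -8
  a_3 = 0·-8 + 2·4 = 8
  a_4 = 0·8 + 2·-8 = -16
  a_5 = 0·-16 + 2·8 = 16
  a_6 = 0·16 + 2·-16 = -32
  a_7 = 0·-32 + 2·16 = 32
  a_8 = 0·32 + 2·-32 = -64

0,2 ; -64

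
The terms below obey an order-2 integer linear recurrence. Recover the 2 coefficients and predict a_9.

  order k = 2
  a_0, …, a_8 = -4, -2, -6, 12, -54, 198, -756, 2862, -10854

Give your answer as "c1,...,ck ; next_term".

-3,3 ; 41148

  a_2 = -3·-2 + 3·-4 = -6
  a_3 = -3·-6 + 3·-2 = 12
  a_4 = -3·12 + 3·-6 = -54
  a_5 = -3·-54 + 3·12 = 198
  a_6 = -3·198 + 3·-54 = -756
  a_7 = -3·-756 + 3·198 = 2862
  a_8 = -3·2862 + 3·-756 = -10854
  a_9 = -3·-10854 + 3·2862 = 41148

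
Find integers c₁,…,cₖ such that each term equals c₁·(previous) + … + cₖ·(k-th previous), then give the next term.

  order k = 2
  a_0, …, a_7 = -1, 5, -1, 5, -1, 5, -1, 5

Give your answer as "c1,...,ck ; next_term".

  a_2 = 0·5 + 1·-1 = -1
  a_3 = 0·-1 + 1·5 = 5
  a_4 = 0·5 + 1·-1 = -1
  a_5 = 0·-1 + 1·5 = 5
  a_6 = 0·5 + 1·-1 = -1
  a_7 = 0·-1 + 1·5 = 5
  a_8 = 0·5 + 1·-1 = -1

0,1 ; -1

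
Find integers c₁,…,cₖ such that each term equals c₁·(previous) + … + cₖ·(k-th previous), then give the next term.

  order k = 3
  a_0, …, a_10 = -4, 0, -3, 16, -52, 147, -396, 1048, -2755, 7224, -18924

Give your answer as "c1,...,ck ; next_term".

  a_3 = -4·-3 + -4·0 + -1·-4 = 16
  a_4 = -4·16 + -4·-3 + -1·0 = -52
  a_5 = -4·-52 + -4·16 + -1·-3 = 147
  a_6 = -4·147 + -4·-52 + -1·16 = -396
  a_7 = -4·-396 + -4·147 + -1·-52 = 1048
  a_8 = -4·1048 + -4·-396 + -1·147 = -2755
  a_9 = -4·-2755 + -4·1048 + -1·-396 = 7224
  a_10 = -4·7224 + -4·-2755 + -1·1048 = -18924
  a_11 = -4·-18924 + -4·7224 + -1·-2755 = 49555

-4,-4,-1 ; 49555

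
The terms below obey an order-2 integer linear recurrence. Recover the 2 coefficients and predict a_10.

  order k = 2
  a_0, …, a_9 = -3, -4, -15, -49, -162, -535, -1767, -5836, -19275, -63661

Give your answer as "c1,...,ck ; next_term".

3,1 ; -210258

  a_2 = 3·-4 + 1·-3 = -15
  a_3 = 3·-15 + 1·-4 = -49
  a_4 = 3·-49 + 1·-15 = -162
  a_5 = 3·-162 + 1·-49 = -535
  a_6 = 3·-535 + 1·-162 = -1767
  a_7 = 3·-1767 + 1·-535 = -5836
  a_8 = 3·-5836 + 1·-1767 = -19275
  a_9 = 3·-19275 + 1·-5836 = -63661
  a_10 = 3·-63661 + 1·-19275 = -210258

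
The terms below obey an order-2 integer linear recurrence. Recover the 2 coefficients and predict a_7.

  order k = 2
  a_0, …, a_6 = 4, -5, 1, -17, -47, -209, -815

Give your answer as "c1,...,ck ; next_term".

  a_2 = 3·-5 + 4·4 = 1
  a_3 = 3·1 + 4·-5 = -17
  a_4 = 3·-17 + 4·1 = -47
  a_5 = 3·-47 + 4·-17 = -209
  a_6 = 3·-209 + 4·-47 = -815
  a_7 = 3·-815 + 4·-209 = -3281

3,4 ; -3281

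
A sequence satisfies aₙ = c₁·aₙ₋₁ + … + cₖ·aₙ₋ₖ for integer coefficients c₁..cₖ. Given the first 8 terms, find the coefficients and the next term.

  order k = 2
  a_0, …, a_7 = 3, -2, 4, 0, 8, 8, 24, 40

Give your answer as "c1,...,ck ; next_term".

1,2 ; 88

  a_2 = 1·-2 + 2·3 = 4
  a_3 = 1·4 + 2·-2 = 0
  a_4 = 1·0 + 2·4 = 8
  a_5 = 1·8 + 2·0 = 8
  a_6 = 1·8 + 2·8 = 24
  a_7 = 1·24 + 2·8 = 40
  a_8 = 1·40 + 2·24 = 88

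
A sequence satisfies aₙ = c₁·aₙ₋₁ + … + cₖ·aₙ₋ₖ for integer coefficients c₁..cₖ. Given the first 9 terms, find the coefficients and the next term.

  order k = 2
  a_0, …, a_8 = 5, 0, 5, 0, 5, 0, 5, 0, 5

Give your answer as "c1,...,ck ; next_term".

0,1 ; 0

  a_2 = 0·0 + 1·5 = 5
  a_3 = 0·5 + 1·0 = 0
  a_4 = 0·0 + 1·5 = 5
  a_5 = 0·5 + 1·0 = 0
  a_6 = 0·0 + 1·5 = 5
  a_7 = 0·5 + 1·0 = 0
  a_8 = 0·0 + 1·5 = 5
  a_9 = 0·5 + 1·0 = 0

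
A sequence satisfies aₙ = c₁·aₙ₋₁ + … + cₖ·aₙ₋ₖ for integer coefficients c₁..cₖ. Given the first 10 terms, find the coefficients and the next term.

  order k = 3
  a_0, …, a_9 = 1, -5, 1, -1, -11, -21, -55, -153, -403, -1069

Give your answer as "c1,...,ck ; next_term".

2,1,2 ; -2847

  a_3 = 2·1 + 1·-5 + 2·1 = -1
  a_4 = 2·-1 + 1·1 + 2·-5 = -11
  a_5 = 2·-11 + 1·-1 + 2·1 = -21
  a_6 = 2·-21 + 1·-11 + 2·-1 = -55
  a_7 = 2·-55 + 1·-21 + 2·-11 = -153
  a_8 = 2·-153 + 1·-55 + 2·-21 = -403
  a_9 = 2·-403 + 1·-153 + 2·-55 = -1069
  a_10 = 2·-1069 + 1·-403 + 2·-153 = -2847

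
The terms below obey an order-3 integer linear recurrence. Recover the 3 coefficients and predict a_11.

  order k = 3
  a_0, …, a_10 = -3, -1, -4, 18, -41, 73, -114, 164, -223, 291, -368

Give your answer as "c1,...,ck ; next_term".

  a_3 = -3·-4 + -3·-1 + -1·-3 = 18
  a_4 = -3·18 + -3·-4 + -1·-1 = -41
  a_5 = -3·-41 + -3·18 + -1·-4 = 73
  a_6 = -3·73 + -3·-41 + -1·18 = -114
  a_7 = -3·-114 + -3·73 + -1·-41 = 164
  a_8 = -3·164 + -3·-114 + -1·73 = -223
  a_9 = -3·-223 + -3·164 + -1·-114 = 291
  a_10 = -3·291 + -3·-223 + -1·164 = -368
  a_11 = -3·-368 + -3·291 + -1·-223 = 454

-3,-3,-1 ; 454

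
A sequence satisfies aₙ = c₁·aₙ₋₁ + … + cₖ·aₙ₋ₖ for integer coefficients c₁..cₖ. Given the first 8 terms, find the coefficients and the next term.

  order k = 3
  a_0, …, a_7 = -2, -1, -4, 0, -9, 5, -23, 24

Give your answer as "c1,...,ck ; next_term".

  a_3 = -1·-4 + 2·-1 + 1·-2 = 0
  a_4 = -1·0 + 2·-4 + 1·-1 = -9
  a_5 = -1·-9 + 2·0 + 1·-4 = 5
  a_6 = -1·5 + 2·-9 + 1·0 = -23
  a_7 = -1·-23 + 2·5 + 1·-9 = 24
  a_8 = -1·24 + 2·-23 + 1·5 = -65

-1,2,1 ; -65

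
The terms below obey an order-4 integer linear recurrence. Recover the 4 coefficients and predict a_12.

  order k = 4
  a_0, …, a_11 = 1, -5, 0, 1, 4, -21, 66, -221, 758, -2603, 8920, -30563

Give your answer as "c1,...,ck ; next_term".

-3,1,-1,2 ; 104728

  a_4 = -3·1 + 1·0 + -1·-5 + 2·1 = 4
  a_5 = -3·4 + 1·1 + -1·0 + 2·-5 = -21
  a_6 = -3·-21 + 1·4 + -1·1 + 2·0 = 66
  a_7 = -3·66 + 1·-21 + -1·4 + 2·1 = -221
  a_8 = -3·-221 + 1·66 + -1·-21 + 2·4 = 758
  a_9 = -3·758 + 1·-221 + -1·66 + 2·-21 = -2603
  a_10 = -3·-2603 + 1·758 + -1·-221 + 2·66 = 8920
  a_11 = -3·8920 + 1·-2603 + -1·758 + 2·-221 = -30563
  a_12 = -3·-30563 + 1·8920 + -1·-2603 + 2·758 = 104728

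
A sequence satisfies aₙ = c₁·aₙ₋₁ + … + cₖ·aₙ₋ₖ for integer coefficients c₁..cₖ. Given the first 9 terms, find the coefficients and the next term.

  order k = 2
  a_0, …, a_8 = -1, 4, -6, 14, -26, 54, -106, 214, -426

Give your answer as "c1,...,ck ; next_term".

  a_2 = -1·4 + 2·-1 = -6
  a_3 = -1·-6 + 2·4 = 14
  a_4 = -1·14 + 2·-6 = -26
  a_5 = -1·-26 + 2·14 = 54
  a_6 = -1·54 + 2·-26 = -106
  a_7 = -1·-106 + 2·54 = 214
  a_8 = -1·214 + 2·-106 = -426
  a_9 = -1·-426 + 2·214 = 854

-1,2 ; 854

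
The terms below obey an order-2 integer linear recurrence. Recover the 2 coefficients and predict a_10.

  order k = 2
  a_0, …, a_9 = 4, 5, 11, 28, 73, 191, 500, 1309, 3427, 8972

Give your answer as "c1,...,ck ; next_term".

  a_2 = 3·5 + -1·4 = 11
  a_3 = 3·11 + -1·5 = 28
  a_4 = 3·28 + -1·11 = 73
  a_5 = 3·73 + -1·28 = 191
  a_6 = 3·191 + -1·73 = 500
  a_7 = 3·500 + -1·191 = 1309
  a_8 = 3·1309 + -1·500 = 3427
  a_9 = 3·3427 + -1·1309 = 8972
  a_10 = 3·8972 + -1·3427 = 23489

3,-1 ; 23489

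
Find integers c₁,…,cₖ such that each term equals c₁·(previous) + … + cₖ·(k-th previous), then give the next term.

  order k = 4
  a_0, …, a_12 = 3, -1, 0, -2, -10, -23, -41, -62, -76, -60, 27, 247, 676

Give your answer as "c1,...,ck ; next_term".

  a_4 = 3·-2 + -3·0 + 1·-1 + -1·3 = -10
  a_5 = 3·-10 + -3·-2 + 1·0 + -1·-1 = -23
  a_6 = 3·-23 + -3·-10 + 1·-2 + -1·0 = -41
  a_7 = 3·-41 + -3·-23 + 1·-10 + -1·-2 = -62
  a_8 = 3·-62 + -3·-41 + 1·-23 + -1·-10 = -76
  a_9 = 3·-76 + -3·-62 + 1·-41 + -1·-23 = -60
  a_10 = 3·-60 + -3·-76 + 1·-62 + -1·-41 = 27
  a_11 = 3·27 + -3·-60 + 1·-76 + -1·-62 = 247
  a_12 = 3·247 + -3·27 + 1·-60 + -1·-76 = 676
  a_13 = 3·676 + -3·247 + 1·27 + -1·-60 = 1374

3,-3,1,-1 ; 1374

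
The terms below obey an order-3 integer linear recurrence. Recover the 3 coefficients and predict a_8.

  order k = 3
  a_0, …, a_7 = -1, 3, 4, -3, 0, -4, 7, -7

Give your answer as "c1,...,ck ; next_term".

  a_3 = -1·4 + 0·3 + -1·-1 = -3
  a_4 = -1·-3 + 0·4 + -1·3 = 0
  a_5 = -1·0 + 0·-3 + -1·4 = -4
  a_6 = -1·-4 + 0·0 + -1·-3 = 7
  a_7 = -1·7 + 0·-4 + -1·0 = -7
  a_8 = -1·-7 + 0·7 + -1·-4 = 11

-1,0,-1 ; 11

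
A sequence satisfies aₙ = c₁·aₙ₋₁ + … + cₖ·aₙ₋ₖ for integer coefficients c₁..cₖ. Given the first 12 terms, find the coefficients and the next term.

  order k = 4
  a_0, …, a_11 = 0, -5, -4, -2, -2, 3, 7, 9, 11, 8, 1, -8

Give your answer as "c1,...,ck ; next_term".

  a_4 = 1·-2 + 0·-4 + 0·-5 + -1·0 = -2
  a_5 = 1·-2 + 0·-2 + 0·-4 + -1·-5 = 3
  a_6 = 1·3 + 0·-2 + 0·-2 + -1·-4 = 7
  a_7 = 1·7 + 0·3 + 0·-2 + -1·-2 = 9
  a_8 = 1·9 + 0·7 + 0·3 + -1·-2 = 11
  a_9 = 1·11 + 0·9 + 0·7 + -1·3 = 8
  a_10 = 1·8 + 0·11 + 0·9 + -1·7 = 1
  a_11 = 1·1 + 0·8 + 0·11 + -1·9 = -8
  a_12 = 1·-8 + 0·1 + 0·8 + -1·11 = -19

1,0,0,-1 ; -19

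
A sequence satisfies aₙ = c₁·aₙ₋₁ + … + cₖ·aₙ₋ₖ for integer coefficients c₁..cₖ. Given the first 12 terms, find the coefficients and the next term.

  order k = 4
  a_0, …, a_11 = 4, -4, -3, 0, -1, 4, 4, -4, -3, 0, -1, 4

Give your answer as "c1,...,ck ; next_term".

0,-1,0,-1 ; 4

  a_4 = 0·0 + -1·-3 + 0·-4 + -1·4 = -1
  a_5 = 0·-1 + -1·0 + 0·-3 + -1·-4 = 4
  a_6 = 0·4 + -1·-1 + 0·0 + -1·-3 = 4
  a_7 = 0·4 + -1·4 + 0·-1 + -1·0 = -4
  a_8 = 0·-4 + -1·4 + 0·4 + -1·-1 = -3
  a_9 = 0·-3 + -1·-4 + 0·4 + -1·4 = 0
  a_10 = 0·0 + -1·-3 + 0·-4 + -1·4 = -1
  a_11 = 0·-1 + -1·0 + 0·-3 + -1·-4 = 4
  a_12 = 0·4 + -1·-1 + 0·0 + -1·-3 = 4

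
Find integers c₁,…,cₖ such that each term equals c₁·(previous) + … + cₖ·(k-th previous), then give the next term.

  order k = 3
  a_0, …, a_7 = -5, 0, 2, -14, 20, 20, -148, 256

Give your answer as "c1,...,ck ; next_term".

  a_3 = -2·2 + -4·0 + 2·-5 = -14
  a_4 = -2·-14 + -4·2 + 2·0 = 20
  a_5 = -2·20 + -4·-14 + 2·2 = 20
  a_6 = -2·20 + -4·20 + 2·-14 = -148
  a_7 = -2·-148 + -4·20 + 2·20 = 256
  a_8 = -2·256 + -4·-148 + 2·20 = 120

-2,-4,2 ; 120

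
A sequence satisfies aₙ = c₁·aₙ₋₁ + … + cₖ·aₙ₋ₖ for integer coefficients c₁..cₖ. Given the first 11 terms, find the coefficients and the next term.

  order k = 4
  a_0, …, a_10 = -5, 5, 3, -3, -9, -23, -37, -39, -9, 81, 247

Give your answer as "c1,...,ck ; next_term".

  a_4 = 2·-3 + -1·3 + -1·5 + -1·-5 = -9
  a_5 = 2·-9 + -1·-3 + -1·3 + -1·5 = -23
  a_6 = 2·-23 + -1·-9 + -1·-3 + -1·3 = -37
  a_7 = 2·-37 + -1·-23 + -1·-9 + -1·-3 = -39
  a_8 = 2·-39 + -1·-37 + -1·-23 + -1·-9 = -9
  a_9 = 2·-9 + -1·-39 + -1·-37 + -1·-23 = 81
  a_10 = 2·81 + -1·-9 + -1·-39 + -1·-37 = 247
  a_11 = 2·247 + -1·81 + -1·-9 + -1·-39 = 461

2,-1,-1,-1 ; 461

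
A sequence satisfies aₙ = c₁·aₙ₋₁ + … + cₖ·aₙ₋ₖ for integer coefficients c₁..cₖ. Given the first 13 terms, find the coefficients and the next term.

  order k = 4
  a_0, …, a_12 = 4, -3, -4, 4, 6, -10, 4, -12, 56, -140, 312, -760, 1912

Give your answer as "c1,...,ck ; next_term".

-2,0,-2,2 ; -4728

  a_4 = -2·4 + 0·-4 + -2·-3 + 2·4 = 6
  a_5 = -2·6 + 0·4 + -2·-4 + 2·-3 = -10
  a_6 = -2·-10 + 0·6 + -2·4 + 2·-4 = 4
  a_7 = -2·4 + 0·-10 + -2·6 + 2·4 = -12
  a_8 = -2·-12 + 0·4 + -2·-10 + 2·6 = 56
  a_9 = -2·56 + 0·-12 + -2·4 + 2·-10 = -140
  a_10 = -2·-140 + 0·56 + -2·-12 + 2·4 = 312
  a_11 = -2·312 + 0·-140 + -2·56 + 2·-12 = -760
  a_12 = -2·-760 + 0·312 + -2·-140 + 2·56 = 1912
  a_13 = -2·1912 + 0·-760 + -2·312 + 2·-140 = -4728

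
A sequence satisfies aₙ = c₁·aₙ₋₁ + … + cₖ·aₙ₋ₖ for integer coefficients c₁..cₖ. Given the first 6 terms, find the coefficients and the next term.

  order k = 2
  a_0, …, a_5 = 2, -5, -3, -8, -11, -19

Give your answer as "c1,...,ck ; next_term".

  a_2 = 1·-5 + 1·2 = -3
  a_3 = 1·-3 + 1·-5 = -8
  a_4 = 1·-8 + 1·-3 = -11
  a_5 = 1·-11 + 1·-8 = -19
  a_6 = 1·-19 + 1·-11 = -30

1,1 ; -30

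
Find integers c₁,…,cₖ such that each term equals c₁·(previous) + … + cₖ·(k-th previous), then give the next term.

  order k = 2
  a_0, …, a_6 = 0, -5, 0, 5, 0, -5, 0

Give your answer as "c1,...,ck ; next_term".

0,-1 ; 5

  a_2 = 0·-5 + -1·0 = 0
  a_3 = 0·0 + -1·-5 = 5
  a_4 = 0·5 + -1·0 = 0
  a_5 = 0·0 + -1·5 = -5
  a_6 = 0·-5 + -1·0 = 0
  a_7 = 0·0 + -1·-5 = 5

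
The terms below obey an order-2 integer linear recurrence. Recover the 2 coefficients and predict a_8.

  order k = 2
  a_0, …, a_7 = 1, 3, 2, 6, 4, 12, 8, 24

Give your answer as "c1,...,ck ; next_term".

0,2 ; 16

  a_2 = 0·3 + 2·1 = 2
  a_3 = 0·2 + 2·3 = 6
  a_4 = 0·6 + 2·2 = 4
  a_5 = 0·4 + 2·6 = 12
  a_6 = 0·12 + 2·4 = 8
  a_7 = 0·8 + 2·12 = 24
  a_8 = 0·24 + 2·8 = 16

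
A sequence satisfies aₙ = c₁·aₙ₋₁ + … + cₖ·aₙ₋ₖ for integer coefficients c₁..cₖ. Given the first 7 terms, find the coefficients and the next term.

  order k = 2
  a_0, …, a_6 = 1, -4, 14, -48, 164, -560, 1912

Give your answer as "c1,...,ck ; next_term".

  a_2 = -4·-4 + -2·1 = 14
  a_3 = -4·14 + -2·-4 = -48
  a_4 = -4·-48 + -2·14 = 164
  a_5 = -4·164 + -2·-48 = -560
  a_6 = -4·-560 + -2·164 = 1912
  a_7 = -4·1912 + -2·-560 = -6528

-4,-2 ; -6528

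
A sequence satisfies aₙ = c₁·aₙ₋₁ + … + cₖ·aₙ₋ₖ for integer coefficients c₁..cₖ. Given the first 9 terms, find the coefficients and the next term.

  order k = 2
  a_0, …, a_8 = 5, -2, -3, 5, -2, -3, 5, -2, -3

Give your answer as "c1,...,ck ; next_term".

  a_2 = -1·-2 + -1·5 = -3
  a_3 = -1·-3 + -1·-2 = 5
  a_4 = -1·5 + -1·-3 = -2
  a_5 = -1·-2 + -1·5 = -3
  a_6 = -1·-3 + -1·-2 = 5
  a_7 = -1·5 + -1·-3 = -2
  a_8 = -1·-2 + -1·5 = -3
  a_9 = -1·-3 + -1·-2 = 5

-1,-1 ; 5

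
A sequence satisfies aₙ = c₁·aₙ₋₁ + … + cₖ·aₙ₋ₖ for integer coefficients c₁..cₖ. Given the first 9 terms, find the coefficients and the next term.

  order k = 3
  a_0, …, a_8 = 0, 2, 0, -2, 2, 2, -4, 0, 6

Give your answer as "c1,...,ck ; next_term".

  a_3 = 0·0 + -1·2 + 1·0 = -2
  a_4 = 0·-2 + -1·0 + 1·2 = 2
  a_5 = 0·2 + -1·-2 + 1·0 = 2
  a_6 = 0·2 + -1·2 + 1·-2 = -4
  a_7 = 0·-4 + -1·2 + 1·2 = 0
  a_8 = 0·0 + -1·-4 + 1·2 = 6
  a_9 = 0·6 + -1·0 + 1·-4 = -4

0,-1,1 ; -4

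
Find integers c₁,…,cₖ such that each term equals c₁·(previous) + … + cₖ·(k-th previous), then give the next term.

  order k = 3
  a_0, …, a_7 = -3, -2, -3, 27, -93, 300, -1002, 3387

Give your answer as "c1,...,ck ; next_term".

  a_3 = -4·-3 + -3·-2 + -3·-3 = 27
  a_4 = -4·27 + -3·-3 + -3·-2 = -93
  a_5 = -4·-93 + -3·27 + -3·-3 = 300
  a_6 = -4·300 + -3·-93 + -3·27 = -1002
  a_7 = -4·-1002 + -3·300 + -3·-93 = 3387
  a_8 = -4·3387 + -3·-1002 + -3·300 = -11442

-4,-3,-3 ; -11442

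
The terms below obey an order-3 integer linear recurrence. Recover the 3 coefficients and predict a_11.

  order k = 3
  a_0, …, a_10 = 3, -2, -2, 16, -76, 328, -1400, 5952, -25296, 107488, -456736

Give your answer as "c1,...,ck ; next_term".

-4,2,4 ; 1940736

  a_3 = -4·-2 + 2·-2 + 4·3 = 16
  a_4 = -4·16 + 2·-2 + 4·-2 = -76
  a_5 = -4·-76 + 2·16 + 4·-2 = 328
  a_6 = -4·328 + 2·-76 + 4·16 = -1400
  a_7 = -4·-1400 + 2·328 + 4·-76 = 5952
  a_8 = -4·5952 + 2·-1400 + 4·328 = -25296
  a_9 = -4·-25296 + 2·5952 + 4·-1400 = 107488
  a_10 = -4·107488 + 2·-25296 + 4·5952 = -456736
  a_11 = -4·-456736 + 2·107488 + 4·-25296 = 1940736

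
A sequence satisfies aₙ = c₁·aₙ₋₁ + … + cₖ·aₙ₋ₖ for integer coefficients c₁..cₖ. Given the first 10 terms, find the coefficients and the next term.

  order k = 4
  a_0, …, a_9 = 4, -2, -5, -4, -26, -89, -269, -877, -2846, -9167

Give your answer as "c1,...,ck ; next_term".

  a_4 = 3·-4 + 0·-5 + 3·-2 + -2·4 = -26
  a_5 = 3·-26 + 0·-4 + 3·-5 + -2·-2 = -89
  a_6 = 3·-89 + 0·-26 + 3·-4 + -2·-5 = -269
  a_7 = 3·-269 + 0·-89 + 3·-26 + -2·-4 = -877
  a_8 = 3·-877 + 0·-269 + 3·-89 + -2·-26 = -2846
  a_9 = 3·-2846 + 0·-877 + 3·-269 + -2·-89 = -9167
  a_10 = 3·-9167 + 0·-2846 + 3·-877 + -2·-269 = -29594

3,0,3,-2 ; -29594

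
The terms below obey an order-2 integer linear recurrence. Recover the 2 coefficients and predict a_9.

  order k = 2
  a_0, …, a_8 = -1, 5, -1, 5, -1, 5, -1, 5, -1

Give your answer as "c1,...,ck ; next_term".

  a_2 = 0·5 + 1·-1 = -1
  a_3 = 0·-1 + 1·5 = 5
  a_4 = 0·5 + 1·-1 = -1
  a_5 = 0·-1 + 1·5 = 5
  a_6 = 0·5 + 1·-1 = -1
  a_7 = 0·-1 + 1·5 = 5
  a_8 = 0·5 + 1·-1 = -1
  a_9 = 0·-1 + 1·5 = 5

0,1 ; 5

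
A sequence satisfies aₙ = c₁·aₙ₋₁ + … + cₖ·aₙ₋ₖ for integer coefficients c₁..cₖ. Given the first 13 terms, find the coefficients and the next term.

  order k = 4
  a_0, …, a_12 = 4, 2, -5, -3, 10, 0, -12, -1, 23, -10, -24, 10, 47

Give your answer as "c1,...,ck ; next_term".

-1,-1,-1,1 ; -43

  a_4 = -1·-3 + -1·-5 + -1·2 + 1·4 = 10
  a_5 = -1·10 + -1·-3 + -1·-5 + 1·2 = 0
  a_6 = -1·0 + -1·10 + -1·-3 + 1·-5 = -12
  a_7 = -1·-12 + -1·0 + -1·10 + 1·-3 = -1
  a_8 = -1·-1 + -1·-12 + -1·0 + 1·10 = 23
  a_9 = -1·23 + -1·-1 + -1·-12 + 1·0 = -10
  a_10 = -1·-10 + -1·23 + -1·-1 + 1·-12 = -24
  a_11 = -1·-24 + -1·-10 + -1·23 + 1·-1 = 10
  a_12 = -1·10 + -1·-24 + -1·-10 + 1·23 = 47
  a_13 = -1·47 + -1·10 + -1·-24 + 1·-10 = -43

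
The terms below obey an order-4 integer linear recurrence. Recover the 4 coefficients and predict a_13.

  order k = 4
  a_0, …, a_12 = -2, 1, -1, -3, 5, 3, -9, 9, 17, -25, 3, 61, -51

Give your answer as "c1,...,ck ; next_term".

1,-1,3,-2 ; -53

  a_4 = 1·-3 + -1·-1 + 3·1 + -2·-2 = 5
  a_5 = 1·5 + -1·-3 + 3·-1 + -2·1 = 3
  a_6 = 1·3 + -1·5 + 3·-3 + -2·-1 = -9
  a_7 = 1·-9 + -1·3 + 3·5 + -2·-3 = 9
  a_8 = 1·9 + -1·-9 + 3·3 + -2·5 = 17
  a_9 = 1·17 + -1·9 + 3·-9 + -2·3 = -25
  a_10 = 1·-25 + -1·17 + 3·9 + -2·-9 = 3
  a_11 = 1·3 + -1·-25 + 3·17 + -2·9 = 61
  a_12 = 1·61 + -1·3 + 3·-25 + -2·17 = -51
  a_13 = 1·-51 + -1·61 + 3·3 + -2·-25 = -53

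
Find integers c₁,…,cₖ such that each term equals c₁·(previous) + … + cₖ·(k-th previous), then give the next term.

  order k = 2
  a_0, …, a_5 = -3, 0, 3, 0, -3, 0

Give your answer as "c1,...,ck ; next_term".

0,-1 ; 3

  a_2 = 0·0 + -1·-3 = 3
  a_3 = 0·3 + -1·0 = 0
  a_4 = 0·0 + -1·3 = -3
  a_5 = 0·-3 + -1·0 = 0
  a_6 = 0·0 + -1·-3 = 3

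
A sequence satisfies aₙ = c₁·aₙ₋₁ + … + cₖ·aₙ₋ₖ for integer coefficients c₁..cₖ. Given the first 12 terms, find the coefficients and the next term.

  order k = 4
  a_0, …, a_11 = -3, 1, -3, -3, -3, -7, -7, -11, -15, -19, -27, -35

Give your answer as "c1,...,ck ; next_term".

  a_4 = 1·-3 + 1·-3 + 0·1 + -1·-3 = -3
  a_5 = 1·-3 + 1·-3 + 0·-3 + -1·1 = -7
  a_6 = 1·-7 + 1·-3 + 0·-3 + -1·-3 = -7
  a_7 = 1·-7 + 1·-7 + 0·-3 + -1·-3 = -11
  a_8 = 1·-11 + 1·-7 + 0·-7 + -1·-3 = -15
  a_9 = 1·-15 + 1·-11 + 0·-7 + -1·-7 = -19
  a_10 = 1·-19 + 1·-15 + 0·-11 + -1·-7 = -27
  a_11 = 1·-27 + 1·-19 + 0·-15 + -1·-11 = -35
  a_12 = 1·-35 + 1·-27 + 0·-19 + -1·-15 = -47

1,1,0,-1 ; -47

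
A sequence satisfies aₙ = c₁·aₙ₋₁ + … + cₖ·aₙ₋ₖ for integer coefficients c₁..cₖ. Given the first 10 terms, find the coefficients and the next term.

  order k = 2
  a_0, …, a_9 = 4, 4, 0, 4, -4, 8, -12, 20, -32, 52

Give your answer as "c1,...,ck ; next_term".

-1,1 ; -84

  a_2 = -1·4 + 1·4 = 0
  a_3 = -1·0 + 1·4 = 4
  a_4 = -1·4 + 1·0 = -4
  a_5 = -1·-4 + 1·4 = 8
  a_6 = -1·8 + 1·-4 = -12
  a_7 = -1·-12 + 1·8 = 20
  a_8 = -1·20 + 1·-12 = -32
  a_9 = -1·-32 + 1·20 = 52
  a_10 = -1·52 + 1·-32 = -84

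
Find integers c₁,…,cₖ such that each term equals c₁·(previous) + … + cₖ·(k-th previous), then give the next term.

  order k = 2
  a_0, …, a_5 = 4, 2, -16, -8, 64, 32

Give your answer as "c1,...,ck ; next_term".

0,-4 ; -256

  a_2 = 0·2 + -4·4 = -16
  a_3 = 0·-16 + -4·2 = -8
  a_4 = 0·-8 + -4·-16 = 64
  a_5 = 0·64 + -4·-8 = 32
  a_6 = 0·32 + -4·64 = -256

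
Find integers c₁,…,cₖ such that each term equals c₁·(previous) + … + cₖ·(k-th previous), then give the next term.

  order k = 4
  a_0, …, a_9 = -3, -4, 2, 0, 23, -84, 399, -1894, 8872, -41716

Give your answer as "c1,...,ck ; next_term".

  a_4 = -4·0 + 3·2 + -2·-4 + -3·-3 = 23
  a_5 = -4·23 + 3·0 + -2·2 + -3·-4 = -84
  a_6 = -4·-84 + 3·23 + -2·0 + -3·2 = 399
  a_7 = -4·399 + 3·-84 + -2·23 + -3·0 = -1894
  a_8 = -4·-1894 + 3·399 + -2·-84 + -3·23 = 8872
  a_9 = -4·8872 + 3·-1894 + -2·399 + -3·-84 = -41716
  a_10 = -4·-41716 + 3·8872 + -2·-1894 + -3·399 = 196071

-4,3,-2,-3 ; 196071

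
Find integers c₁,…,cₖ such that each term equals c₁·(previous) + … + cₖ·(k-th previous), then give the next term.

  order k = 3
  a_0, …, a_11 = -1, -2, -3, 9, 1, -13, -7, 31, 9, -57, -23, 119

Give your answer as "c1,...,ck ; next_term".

-1,-2,-2 ; 41

  a_3 = -1·-3 + -2·-2 + -2·-1 = 9
  a_4 = -1·9 + -2·-3 + -2·-2 = 1
  a_5 = -1·1 + -2·9 + -2·-3 = -13
  a_6 = -1·-13 + -2·1 + -2·9 = -7
  a_7 = -1·-7 + -2·-13 + -2·1 = 31
  a_8 = -1·31 + -2·-7 + -2·-13 = 9
  a_9 = -1·9 + -2·31 + -2·-7 = -57
  a_10 = -1·-57 + -2·9 + -2·31 = -23
  a_11 = -1·-23 + -2·-57 + -2·9 = 119
  a_12 = -1·119 + -2·-23 + -2·-57 = 41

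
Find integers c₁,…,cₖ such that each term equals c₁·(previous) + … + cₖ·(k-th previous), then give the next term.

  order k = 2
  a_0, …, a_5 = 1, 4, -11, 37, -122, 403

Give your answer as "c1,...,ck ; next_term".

-3,1 ; -1331

  a_2 = -3·4 + 1·1 = -11
  a_3 = -3·-11 + 1·4 = 37
  a_4 = -3·37 + 1·-11 = -122
  a_5 = -3·-122 + 1·37 = 403
  a_6 = -3·403 + 1·-122 = -1331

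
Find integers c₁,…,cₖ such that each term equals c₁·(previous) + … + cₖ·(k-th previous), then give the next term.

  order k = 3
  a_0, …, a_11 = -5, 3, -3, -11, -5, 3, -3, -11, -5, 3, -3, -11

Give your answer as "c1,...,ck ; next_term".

1,-1,1 ; -5

  a_3 = 1·-3 + -1·3 + 1·-5 = -11
  a_4 = 1·-11 + -1·-3 + 1·3 = -5
  a_5 = 1·-5 + -1·-11 + 1·-3 = 3
  a_6 = 1·3 + -1·-5 + 1·-11 = -3
  a_7 = 1·-3 + -1·3 + 1·-5 = -11
  a_8 = 1·-11 + -1·-3 + 1·3 = -5
  a_9 = 1·-5 + -1·-11 + 1·-3 = 3
  a_10 = 1·3 + -1·-5 + 1·-11 = -3
  a_11 = 1·-3 + -1·3 + 1·-5 = -11
  a_12 = 1·-11 + -1·-3 + 1·3 = -5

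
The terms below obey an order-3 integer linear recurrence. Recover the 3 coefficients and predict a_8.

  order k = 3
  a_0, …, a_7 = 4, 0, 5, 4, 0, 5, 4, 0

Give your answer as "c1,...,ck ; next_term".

  a_3 = 0·5 + 0·0 + 1·4 = 4
  a_4 = 0·4 + 0·5 + 1·0 = 0
  a_5 = 0·0 + 0·4 + 1·5 = 5
  a_6 = 0·5 + 0·0 + 1·4 = 4
  a_7 = 0·4 + 0·5 + 1·0 = 0
  a_8 = 0·0 + 0·4 + 1·5 = 5

0,0,1 ; 5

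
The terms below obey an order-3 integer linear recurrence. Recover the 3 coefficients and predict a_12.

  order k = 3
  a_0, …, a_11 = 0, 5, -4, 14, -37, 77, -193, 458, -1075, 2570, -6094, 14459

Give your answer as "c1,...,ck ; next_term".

  a_3 = -1·-4 + 2·5 + -3·0 = 14
  a_4 = -1·14 + 2·-4 + -3·5 = -37
  a_5 = -1·-37 + 2·14 + -3·-4 = 77
  a_6 = -1·77 + 2·-37 + -3·14 = -193
  a_7 = -1·-193 + 2·77 + -3·-37 = 458
  a_8 = -1·458 + 2·-193 + -3·77 = -1075
  a_9 = -1·-1075 + 2·458 + -3·-193 = 2570
  a_10 = -1·2570 + 2·-1075 + -3·458 = -6094
  a_11 = -1·-6094 + 2·2570 + -3·-1075 = 14459
  a_12 = -1·14459 + 2·-6094 + -3·2570 = -34357

-1,2,-3 ; -34357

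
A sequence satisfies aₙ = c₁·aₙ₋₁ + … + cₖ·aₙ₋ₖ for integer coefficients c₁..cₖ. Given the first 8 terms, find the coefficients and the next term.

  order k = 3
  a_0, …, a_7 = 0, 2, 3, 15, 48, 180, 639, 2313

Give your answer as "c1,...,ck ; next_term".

  a_3 = 3·3 + 3·2 + -3·0 = 15
  a_4 = 3·15 + 3·3 + -3·2 = 48
  a_5 = 3·48 + 3·15 + -3·3 = 180
  a_6 = 3·180 + 3·48 + -3·15 = 639
  a_7 = 3·639 + 3·180 + -3·48 = 2313
  a_8 = 3·2313 + 3·639 + -3·180 = 8316

3,3,-3 ; 8316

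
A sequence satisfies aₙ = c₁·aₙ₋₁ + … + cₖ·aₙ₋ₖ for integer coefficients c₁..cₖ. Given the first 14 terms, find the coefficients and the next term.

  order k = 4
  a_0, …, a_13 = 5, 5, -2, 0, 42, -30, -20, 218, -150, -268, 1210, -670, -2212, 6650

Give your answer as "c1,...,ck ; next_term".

-1,-1,4,4 ; -2278

  a_4 = -1·0 + -1·-2 + 4·5 + 4·5 = 42
  a_5 = -1·42 + -1·0 + 4·-2 + 4·5 = -30
  a_6 = -1·-30 + -1·42 + 4·0 + 4·-2 = -20
  a_7 = -1·-20 + -1·-30 + 4·42 + 4·0 = 218
  a_8 = -1·218 + -1·-20 + 4·-30 + 4·42 = -150
  a_9 = -1·-150 + -1·218 + 4·-20 + 4·-30 = -268
  a_10 = -1·-268 + -1·-150 + 4·218 + 4·-20 = 1210
  a_11 = -1·1210 + -1·-268 + 4·-150 + 4·218 = -670
  a_12 = -1·-670 + -1·1210 + 4·-268 + 4·-150 = -2212
  a_13 = -1·-2212 + -1·-670 + 4·1210 + 4·-268 = 6650
  a_14 = -1·6650 + -1·-2212 + 4·-670 + 4·1210 = -2278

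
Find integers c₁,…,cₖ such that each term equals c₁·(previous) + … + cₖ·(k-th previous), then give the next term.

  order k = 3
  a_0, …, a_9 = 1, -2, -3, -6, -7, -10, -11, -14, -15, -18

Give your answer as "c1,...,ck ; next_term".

1,1,-1 ; -19

  a_3 = 1·-3 + 1·-2 + -1·1 = -6
  a_4 = 1·-6 + 1·-3 + -1·-2 = -7
  a_5 = 1·-7 + 1·-6 + -1·-3 = -10
  a_6 = 1·-10 + 1·-7 + -1·-6 = -11
  a_7 = 1·-11 + 1·-10 + -1·-7 = -14
  a_8 = 1·-14 + 1·-11 + -1·-10 = -15
  a_9 = 1·-15 + 1·-14 + -1·-11 = -18
  a_10 = 1·-18 + 1·-15 + -1·-14 = -19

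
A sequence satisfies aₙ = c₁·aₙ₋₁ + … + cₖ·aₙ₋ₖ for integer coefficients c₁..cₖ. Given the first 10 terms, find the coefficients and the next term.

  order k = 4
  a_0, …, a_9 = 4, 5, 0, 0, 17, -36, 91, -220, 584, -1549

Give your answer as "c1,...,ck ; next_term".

-3,-1,1,3 ; 4116

  a_4 = -3·0 + -1·0 + 1·5 + 3·4 = 17
  a_5 = -3·17 + -1·0 + 1·0 + 3·5 = -36
  a_6 = -3·-36 + -1·17 + 1·0 + 3·0 = 91
  a_7 = -3·91 + -1·-36 + 1·17 + 3·0 = -220
  a_8 = -3·-220 + -1·91 + 1·-36 + 3·17 = 584
  a_9 = -3·584 + -1·-220 + 1·91 + 3·-36 = -1549
  a_10 = -3·-1549 + -1·584 + 1·-220 + 3·91 = 4116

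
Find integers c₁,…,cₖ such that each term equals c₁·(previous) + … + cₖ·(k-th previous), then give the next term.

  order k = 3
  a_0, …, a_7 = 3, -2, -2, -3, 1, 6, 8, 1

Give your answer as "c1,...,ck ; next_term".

  a_3 = 1·-2 + -1·-2 + -1·3 = -3
  a_4 = 1·-3 + -1·-2 + -1·-2 = 1
  a_5 = 1·1 + -1·-3 + -1·-2 = 6
  a_6 = 1·6 + -1·1 + -1·-3 = 8
  a_7 = 1·8 + -1·6 + -1·1 = 1
  a_8 = 1·1 + -1·8 + -1·6 = -13

1,-1,-1 ; -13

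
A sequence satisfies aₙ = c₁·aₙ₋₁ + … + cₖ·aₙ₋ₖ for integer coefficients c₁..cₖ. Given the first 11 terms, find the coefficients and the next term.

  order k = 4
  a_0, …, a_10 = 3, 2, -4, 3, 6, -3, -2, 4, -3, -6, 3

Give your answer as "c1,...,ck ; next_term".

1,-1,1,-1 ; 2

  a_4 = 1·3 + -1·-4 + 1·2 + -1·3 = 6
  a_5 = 1·6 + -1·3 + 1·-4 + -1·2 = -3
  a_6 = 1·-3 + -1·6 + 1·3 + -1·-4 = -2
  a_7 = 1·-2 + -1·-3 + 1·6 + -1·3 = 4
  a_8 = 1·4 + -1·-2 + 1·-3 + -1·6 = -3
  a_9 = 1·-3 + -1·4 + 1·-2 + -1·-3 = -6
  a_10 = 1·-6 + -1·-3 + 1·4 + -1·-2 = 3
  a_11 = 1·3 + -1·-6 + 1·-3 + -1·4 = 2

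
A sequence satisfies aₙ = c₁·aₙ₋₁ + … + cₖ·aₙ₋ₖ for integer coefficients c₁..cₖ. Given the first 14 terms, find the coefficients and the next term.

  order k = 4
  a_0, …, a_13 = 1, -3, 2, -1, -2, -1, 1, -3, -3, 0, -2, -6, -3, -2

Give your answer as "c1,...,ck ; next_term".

  a_4 = 0·-1 + 0·2 + 1·-3 + 1·1 = -2
  a_5 = 0·-2 + 0·-1 + 1·2 + 1·-3 = -1
  a_6 = 0·-1 + 0·-2 + 1·-1 + 1·2 = 1
  a_7 = 0·1 + 0·-1 + 1·-2 + 1·-1 = -3
  a_8 = 0·-3 + 0·1 + 1·-1 + 1·-2 = -3
  a_9 = 0·-3 + 0·-3 + 1·1 + 1·-1 = 0
  a_10 = 0·0 + 0·-3 + 1·-3 + 1·1 = -2
  a_11 = 0·-2 + 0·0 + 1·-3 + 1·-3 = -6
  a_12 = 0·-6 + 0·-2 + 1·0 + 1·-3 = -3
  a_13 = 0·-3 + 0·-6 + 1·-2 + 1·0 = -2
  a_14 = 0·-2 + 0·-3 + 1·-6 + 1·-2 = -8

0,0,1,1 ; -8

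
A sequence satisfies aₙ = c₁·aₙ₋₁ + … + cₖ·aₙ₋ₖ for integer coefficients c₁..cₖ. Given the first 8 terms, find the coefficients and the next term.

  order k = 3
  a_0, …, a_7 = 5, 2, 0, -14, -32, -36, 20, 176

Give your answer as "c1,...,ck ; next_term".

2,-2,-2 ; 384

  a_3 = 2·0 + -2·2 + -2·5 = -14
  a_4 = 2·-14 + -2·0 + -2·2 = -32
  a_5 = 2·-32 + -2·-14 + -2·0 = -36
  a_6 = 2·-36 + -2·-32 + -2·-14 = 20
  a_7 = 2·20 + -2·-36 + -2·-32 = 176
  a_8 = 2·176 + -2·20 + -2·-36 = 384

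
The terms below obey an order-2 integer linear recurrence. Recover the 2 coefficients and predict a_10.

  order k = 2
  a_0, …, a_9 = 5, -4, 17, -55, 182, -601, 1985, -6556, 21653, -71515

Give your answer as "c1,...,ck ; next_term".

-3,1 ; 236198

  a_2 = -3·-4 + 1·5 = 17
  a_3 = -3·17 + 1·-4 = -55
  a_4 = -3·-55 + 1·17 = 182
  a_5 = -3·182 + 1·-55 = -601
  a_6 = -3·-601 + 1·182 = 1985
  a_7 = -3·1985 + 1·-601 = -6556
  a_8 = -3·-6556 + 1·1985 = 21653
  a_9 = -3·21653 + 1·-6556 = -71515
  a_10 = -3·-71515 + 1·21653 = 236198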